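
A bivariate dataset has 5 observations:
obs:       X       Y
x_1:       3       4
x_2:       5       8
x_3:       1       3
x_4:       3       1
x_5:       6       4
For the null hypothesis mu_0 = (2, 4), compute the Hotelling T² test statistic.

Step 1 — sample mean vector:
  mean(X) = (3 + 5 + 1 + 3 + 6) / 5 = 18/5 = 3.6
  mean(Y) = (4 + 8 + 3 + 1 + 4) / 5 = 20/5 = 4
  x̄ = (3.6, 4),  deviation x̄ - mu_0 = (3.6, 4) - (2, 4) = (1.6, 0).

Step 2 — sample covariance matrix, S[i,j] = (1/(n-1)) · Σ_k (x_{k,i} - mean_i) · (x_{k,j} - mean_j), divisor n-1 = 4:
  S[X,X] = ((-0.6)·(-0.6) + (1.4)·(1.4) + (-2.6)·(-2.6) + (-0.6)·(-0.6) + (2.4)·(2.4)) / 4 = 15.2/4 = 3.8
  S[X,Y] = ((-0.6)·(0) + (1.4)·(4) + (-2.6)·(-1) + (-0.6)·(-3) + (2.4)·(0)) / 4 = 10/4 = 2.5
  S[Y,Y] = ((0)·(0) + (4)·(4) + (-1)·(-1) + (-3)·(-3) + (0)·(0)) / 4 = 26/4 = 6.5
  S = [[3.8, 2.5],
 [2.5, 6.5]].

Step 3 — invert S. det(S) = 3.8·6.5 - (2.5)² = 18.45.
  S^{-1} = (1/det) · [[d, -b], [-b, a]] = [[0.3523, -0.1355],
 [-0.1355, 0.206]].

Step 4 — quadratic form (x̄ - mu_0)^T · S^{-1} · (x̄ - mu_0):
  S^{-1} · (x̄ - mu_0) = (0.5637, -0.2168),
  (x̄ - mu_0)^T · [...] = (1.6)·(0.5637) + (0)·(-0.2168) = 0.9019.

Step 5 — scale by n: T² = 5 · 0.9019 = 4.5095.

T² ≈ 4.5095


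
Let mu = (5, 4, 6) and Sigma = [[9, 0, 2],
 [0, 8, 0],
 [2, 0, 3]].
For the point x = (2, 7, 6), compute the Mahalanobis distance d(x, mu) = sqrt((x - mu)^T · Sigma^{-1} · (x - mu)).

Step 1 — centre the observation: (x - mu) = (-3, 3, 0).

Step 2 — invert Sigma (cofactor / det for 3×3, or solve directly):
  Sigma^{-1} = [[0.1304, 0, -0.087],
 [0, 0.125, 0],
 [-0.087, 0, 0.3913]].

Step 3 — form the quadratic (x - mu)^T · Sigma^{-1} · (x - mu):
  Sigma^{-1} · (x - mu) = (-0.3913, 0.375, 0.2609).
  (x - mu)^T · [Sigma^{-1} · (x - mu)] = (-3)·(-0.3913) + (3)·(0.375) + (0)·(0.2609) = 2.2989.

Step 4 — take square root: d = √(2.2989) ≈ 1.5162.

d(x, mu) = √(2.2989) ≈ 1.5162


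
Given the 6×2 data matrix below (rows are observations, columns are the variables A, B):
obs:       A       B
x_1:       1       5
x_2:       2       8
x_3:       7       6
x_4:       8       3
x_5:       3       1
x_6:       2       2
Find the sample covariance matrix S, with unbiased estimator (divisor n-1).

Step 1 — column means:
  mean(A) = (1 + 2 + 7 + 8 + 3 + 2) / 6 = 23/6 = 3.8333
  mean(B) = (5 + 8 + 6 + 3 + 1 + 2) / 6 = 25/6 = 4.1667

Step 2 — sample covariance S[i,j] = (1/(n-1)) · Σ_k (x_{k,i} - mean_i) · (x_{k,j} - mean_j), with n-1 = 5.
  S[A,A] = ((-2.8333)·(-2.8333) + (-1.8333)·(-1.8333) + (3.1667)·(3.1667) + (4.1667)·(4.1667) + (-0.8333)·(-0.8333) + (-1.8333)·(-1.8333)) / 5 = 42.8333/5 = 8.5667
  S[A,B] = ((-2.8333)·(0.8333) + (-1.8333)·(3.8333) + (3.1667)·(1.8333) + (4.1667)·(-1.1667) + (-0.8333)·(-3.1667) + (-1.8333)·(-2.1667)) / 5 = -1.8333/5 = -0.3667
  S[B,B] = ((0.8333)·(0.8333) + (3.8333)·(3.8333) + (1.8333)·(1.8333) + (-1.1667)·(-1.1667) + (-3.1667)·(-3.1667) + (-2.1667)·(-2.1667)) / 5 = 34.8333/5 = 6.9667

S is symmetric (S[j,i] = S[i,j]). Assembling:

S = [[8.5667, -0.3667],
 [-0.3667, 6.9667]]


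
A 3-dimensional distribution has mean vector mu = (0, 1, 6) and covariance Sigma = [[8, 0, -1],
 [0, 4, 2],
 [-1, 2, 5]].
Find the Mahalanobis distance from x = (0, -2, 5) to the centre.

Step 1 — centre the observation: (x - mu) = (0, -3, -1).

Step 2 — invert Sigma (cofactor / det for 3×3, or solve directly):
  Sigma^{-1} = [[0.129, -0.0161, 0.0323],
 [-0.0161, 0.3145, -0.129],
 [0.0323, -0.129, 0.2581]].

Step 3 — form the quadratic (x - mu)^T · Sigma^{-1} · (x - mu):
  Sigma^{-1} · (x - mu) = (0.0161, -0.8145, 0.129).
  (x - mu)^T · [Sigma^{-1} · (x - mu)] = (0)·(0.0161) + (-3)·(-0.8145) + (-1)·(0.129) = 2.3145.

Step 4 — take square root: d = √(2.3145) ≈ 1.5214.

d(x, mu) = √(2.3145) ≈ 1.5214


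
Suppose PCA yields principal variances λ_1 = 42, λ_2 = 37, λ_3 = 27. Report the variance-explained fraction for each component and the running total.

Step 1 — total variance = trace(Sigma) = Σ λ_i = 42 + 37 + 27 = 106.

Step 2 — fraction explained by component i = λ_i / Σ λ:
  PC1: 42/106 = 0.3962
  PC2: 37/106 = 0.3491
  PC3: 27/106 = 0.2547

Step 3 — cumulative fraction after k components = (λ_1 + ... + λ_k) / Σ λ:
  k = 1: 42/106 = 0.3962
  k = 2: (42 + 37)/106 = 79/106 = 0.7453
  k = 3: (42 + 37 + 27)/106 = 106/106 = 1

Summary (fraction, with percent):

explained: PC1 0.3962 (39.62%), PC2 0.3491 (34.91%), PC3 0.2547 (25.47%);  cumulative: 0.3962, 0.7453, 1


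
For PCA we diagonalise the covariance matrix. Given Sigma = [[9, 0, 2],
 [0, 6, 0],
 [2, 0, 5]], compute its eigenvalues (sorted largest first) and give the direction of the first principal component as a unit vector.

Step 1 — characteristic polynomial p(λ) = det(λI - Sigma) = λ³ - tr·λ² + c_1·λ - det, where tr = trace, c_1 = sum of the principal 2×2 minors, det = det(Sigma):
  tr = 9 + 6 + 5 = 20,
  c_1 = (9·6 - (0)²) + (9·5 - (2)²) + (6·5 - (0)²) = 54 + 41 + 30 = 125,
  det = 9·(6·5 - (0)²) - (0)·((0)·5 - (0)·(2)) + (2)·((0)·(0) - 6·(2)) = 9·(30) - (0)·(0) + (2)·(-12) = 246.
  So p(λ) = λ³ - 20λ² + 125λ - 246.
Step 2 — look for an integer root (rational root theorem: any rational root is an integer divisor of 246). Testing λ = 6:
  p(6) = 216 - 720 + 750 - 246 = 0  ✓
  Dividing out (λ - 6): p(λ) = (λ - 6)(λ² - 14λ + 41).
Step 3 — remaining eigenvalues from the quadratic λ² - 14λ + 41 = 0:
  Δ = 14² - 4·41 = 196 - 164 = 32,  λ = (14 ± √32)/2 = (14 ± 5.6569)/2 ≈ 9.8284 or 4.1716.
  Sorted: λ_1 = 9.8284,  λ_2 = 6,  λ_3 = 4.1716  (check: sum = 20 = tr ✓).

Step 4 — unit eigenvector for λ_1 ≈ 9.8284: v spans the null space of (Sigma - λ_1 I), whose rows are
  r_1 = (-0.8284, 0, 2),  r_2 = (0, -3.8284, 0),  r_3 = (2, 0, -4.8284).
  v is orthogonal to every row, so take v ∝ r_1 × r_2 = ((0)·(0) - (2)·(-3.8284), (2)·(0) - (-0.8284)·(0), (-0.8284)·(-3.8284) - (0)·(0)) ≈ (7.6569, 0, 3.1716).
  Let u = (7.6569, 0, 3.1716).
  ||u|| = √((7.6569)² + (0)² + (3.1716)²) = √(68.6863) ≈ 8.2877,  v_1 = u/||u|| ≈ (0.9239, 0, 0.3827) (||v_1|| = 1).

λ_1 = 9.8284,  λ_2 = 6,  λ_3 = 4.1716;  v_1 ≈ (0.9239, 0, 0.3827)


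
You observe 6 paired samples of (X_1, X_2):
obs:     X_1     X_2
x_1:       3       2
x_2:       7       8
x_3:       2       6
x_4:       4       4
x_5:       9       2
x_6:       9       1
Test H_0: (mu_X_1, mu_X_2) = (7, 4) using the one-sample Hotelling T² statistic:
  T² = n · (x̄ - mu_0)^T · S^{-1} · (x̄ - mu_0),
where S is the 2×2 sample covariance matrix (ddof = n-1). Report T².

Step 1 — sample mean vector:
  mean(X_1) = (3 + 7 + 2 + 4 + 9 + 9) / 6 = 34/6 = 5.6667
  mean(X_2) = (2 + 8 + 6 + 4 + 2 + 1) / 6 = 23/6 = 3.8333
  x̄ = (5.6667, 3.8333),  deviation x̄ - mu_0 = (5.6667, 3.8333) - (7, 4) = (-1.3333, -0.1667).

Step 2 — sample covariance matrix, S[i,j] = (1/(n-1)) · Σ_k (x_{k,i} - mean_i) · (x_{k,j} - mean_j), divisor n-1 = 5:
  S[X_1,X_1] = ((-2.6667)·(-2.6667) + (1.3333)·(1.3333) + (-3.6667)·(-3.6667) + (-1.6667)·(-1.6667) + (3.3333)·(3.3333) + (3.3333)·(3.3333)) / 5 = 47.3333/5 = 9.4667
  S[X_1,X_2] = ((-2.6667)·(-1.8333) + (1.3333)·(4.1667) + (-3.6667)·(2.1667) + (-1.6667)·(0.1667) + (3.3333)·(-1.8333) + (3.3333)·(-2.8333)) / 5 = -13.3333/5 = -2.6667
  S[X_2,X_2] = ((-1.8333)·(-1.8333) + (4.1667)·(4.1667) + (2.1667)·(2.1667) + (0.1667)·(0.1667) + (-1.8333)·(-1.8333) + (-2.8333)·(-2.8333)) / 5 = 36.8333/5 = 7.3667
  S = [[9.4667, -2.6667],
 [-2.6667, 7.3667]].

Step 3 — invert S. det(S) = 9.4667·7.3667 - (-2.6667)² = 62.6267.
  S^{-1} = (1/det) · [[d, -b], [-b, a]] = [[0.1176, 0.0426],
 [0.0426, 0.1512]].

Step 4 — quadratic form (x̄ - mu_0)^T · S^{-1} · (x̄ - mu_0):
  S^{-1} · (x̄ - mu_0) = (-0.1639, -0.082),
  (x̄ - mu_0)^T · [...] = (-1.3333)·(-0.1639) + (-0.1667)·(-0.082) = 0.2322.

Step 5 — scale by n: T² = 6 · 0.2322 = 1.3934.

T² ≈ 1.3934


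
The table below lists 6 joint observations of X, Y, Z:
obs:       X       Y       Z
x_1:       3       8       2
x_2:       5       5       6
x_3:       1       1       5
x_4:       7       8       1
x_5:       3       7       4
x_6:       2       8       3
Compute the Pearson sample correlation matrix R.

Step 1 — column means:
  mean(X) = (3 + 5 + 1 + 7 + 3 + 2) / 6 = 21/6 = 3.5
  mean(Y) = (8 + 5 + 1 + 8 + 7 + 8) / 6 = 37/6 = 6.1667
  mean(Z) = (2 + 6 + 5 + 1 + 4 + 3) / 6 = 21/6 = 3.5

Step 2 — sample variances and covariances s[i,j] = (1/(n-1)) · Σ_k (x_{k,i} - mean_i) · (x_{k,j} - mean_j), with n-1 = 5:
  s[X,X] = ((-0.5)·(-0.5) + (1.5)·(1.5) + (-2.5)·(-2.5) + (3.5)·(3.5) + (-0.5)·(-0.5) + (-1.5)·(-1.5)) / 5 = 23.5/5 = 4.7
  s[X,Y] = ((-0.5)·(1.8333) + (1.5)·(-1.1667) + (-2.5)·(-5.1667) + (3.5)·(1.8333) + (-0.5)·(0.8333) + (-1.5)·(1.8333)) / 5 = 13.5/5 = 2.7
  s[X,Z] = ((-0.5)·(-1.5) + (1.5)·(2.5) + (-2.5)·(1.5) + (3.5)·(-2.5) + (-0.5)·(0.5) + (-1.5)·(-0.5)) / 5 = -7.5/5 = -1.5
  s[Y,Y] = ((1.8333)·(1.8333) + (-1.1667)·(-1.1667) + (-5.1667)·(-5.1667) + (1.8333)·(1.8333) + (0.8333)·(0.8333) + (1.8333)·(1.8333)) / 5 = 38.8333/5 = 7.7667
  s[Y,Z] = ((1.8333)·(-1.5) + (-1.1667)·(2.5) + (-5.1667)·(1.5) + (1.8333)·(-2.5) + (0.8333)·(0.5) + (1.8333)·(-0.5)) / 5 = -18.5/5 = -3.7
  s[Z,Z] = ((-1.5)·(-1.5) + (2.5)·(2.5) + (1.5)·(1.5) + (-2.5)·(-2.5) + (0.5)·(0.5) + (-0.5)·(-0.5)) / 5 = 17.5/5 = 3.5
  Sample standard deviations s_i = √(s[i,i]):
  s(X) = √(4.7) = 2.1679
  s(Y) = √(7.7667) = 2.7869
  s(Z) = √(3.5) = 1.8708

Step 3 — r_{ij} = s_{ij} / (s_i · s_j):
  r[X,X] = 1 (diagonal).
  r[X,Y] = 2.7 / (2.1679 · 2.7869) = 2.7 / 6.0418 = 0.4469
  r[X,Z] = -1.5 / (2.1679 · 1.8708) = -1.5 / 4.0559 = -0.3698
  r[Y,Y] = 1 (diagonal).
  r[Y,Z] = -3.7 / (2.7869 · 1.8708) = -3.7 / 5.2138 = -0.7097
  r[Z,Z] = 1 (diagonal).

R is symmetric with unit diagonal. Assembling:

R = [[1, 0.4469, -0.3698],
 [0.4469, 1, -0.7097],
 [-0.3698, -0.7097, 1]]


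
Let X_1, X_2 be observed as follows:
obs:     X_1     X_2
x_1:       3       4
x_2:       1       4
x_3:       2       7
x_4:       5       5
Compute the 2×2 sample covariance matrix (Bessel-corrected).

Step 1 — column means:
  mean(X_1) = (3 + 1 + 2 + 5) / 4 = 11/4 = 2.75
  mean(X_2) = (4 + 4 + 7 + 5) / 4 = 20/4 = 5

Step 2 — sample covariance S[i,j] = (1/(n-1)) · Σ_k (x_{k,i} - mean_i) · (x_{k,j} - mean_j), with n-1 = 3.
  S[X_1,X_1] = ((0.25)·(0.25) + (-1.75)·(-1.75) + (-0.75)·(-0.75) + (2.25)·(2.25)) / 3 = 8.75/3 = 2.9167
  S[X_1,X_2] = ((0.25)·(-1) + (-1.75)·(-1) + (-0.75)·(2) + (2.25)·(0)) / 3 = 0/3 = 0
  S[X_2,X_2] = ((-1)·(-1) + (-1)·(-1) + (2)·(2) + (0)·(0)) / 3 = 6/3 = 2

S is symmetric (S[j,i] = S[i,j]). Assembling:

S = [[2.9167, 0],
 [0, 2]]


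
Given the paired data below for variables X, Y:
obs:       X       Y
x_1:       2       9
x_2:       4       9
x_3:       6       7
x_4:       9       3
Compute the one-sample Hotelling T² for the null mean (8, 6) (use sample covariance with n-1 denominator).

Step 1 — sample mean vector:
  mean(X) = (2 + 4 + 6 + 9) / 4 = 21/4 = 5.25
  mean(Y) = (9 + 9 + 7 + 3) / 4 = 28/4 = 7
  x̄ = (5.25, 7),  deviation x̄ - mu_0 = (5.25, 7) - (8, 6) = (-2.75, 1).

Step 2 — sample covariance matrix, S[i,j] = (1/(n-1)) · Σ_k (x_{k,i} - mean_i) · (x_{k,j} - mean_j), divisor n-1 = 3:
  S[X,X] = ((-3.25)·(-3.25) + (-1.25)·(-1.25) + (0.75)·(0.75) + (3.75)·(3.75)) / 3 = 26.75/3 = 8.9167
  S[X,Y] = ((-3.25)·(2) + (-1.25)·(2) + (0.75)·(0) + (3.75)·(-4)) / 3 = -24/3 = -8
  S[Y,Y] = ((2)·(2) + (2)·(2) + (0)·(0) + (-4)·(-4)) / 3 = 24/3 = 8
  S = [[8.9167, -8],
 [-8, 8]].

Step 3 — invert S. det(S) = 8.9167·8 - (-8)² = 7.3333.
  S^{-1} = (1/det) · [[d, -b], [-b, a]] = [[1.0909, 1.0909],
 [1.0909, 1.2159]].

Step 4 — quadratic form (x̄ - mu_0)^T · S^{-1} · (x̄ - mu_0):
  S^{-1} · (x̄ - mu_0) = (-1.9091, -1.7841),
  (x̄ - mu_0)^T · [...] = (-2.75)·(-1.9091) + (1)·(-1.7841) = 3.4659.

Step 5 — scale by n: T² = 4 · 3.4659 = 13.8636.

T² ≈ 13.8636


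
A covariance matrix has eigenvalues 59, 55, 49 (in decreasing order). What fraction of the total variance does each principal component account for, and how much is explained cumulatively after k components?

Step 1 — total variance = trace(Sigma) = Σ λ_i = 59 + 55 + 49 = 163.

Step 2 — fraction explained by component i = λ_i / Σ λ:
  PC1: 59/163 = 0.362
  PC2: 55/163 = 0.3374
  PC3: 49/163 = 0.3006

Step 3 — cumulative fraction after k components = (λ_1 + ... + λ_k) / Σ λ:
  k = 1: 59/163 = 0.362
  k = 2: (59 + 55)/163 = 114/163 = 0.6994
  k = 3: (59 + 55 + 49)/163 = 163/163 = 1

Summary (fraction, with percent):

explained: PC1 0.362 (36.2%), PC2 0.3374 (33.74%), PC3 0.3006 (30.06%);  cumulative: 0.362, 0.6994, 1


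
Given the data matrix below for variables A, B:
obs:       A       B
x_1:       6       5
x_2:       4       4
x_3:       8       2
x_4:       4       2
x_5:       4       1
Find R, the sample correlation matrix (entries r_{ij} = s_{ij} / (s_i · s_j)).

Step 1 — column means:
  mean(A) = (6 + 4 + 8 + 4 + 4) / 5 = 26/5 = 5.2
  mean(B) = (5 + 4 + 2 + 2 + 1) / 5 = 14/5 = 2.8

Step 2 — sample variances and covariances s[i,j] = (1/(n-1)) · Σ_k (x_{k,i} - mean_i) · (x_{k,j} - mean_j), with n-1 = 4:
  s[A,A] = ((0.8)·(0.8) + (-1.2)·(-1.2) + (2.8)·(2.8) + (-1.2)·(-1.2) + (-1.2)·(-1.2)) / 4 = 12.8/4 = 3.2
  s[A,B] = ((0.8)·(2.2) + (-1.2)·(1.2) + (2.8)·(-0.8) + (-1.2)·(-0.8) + (-1.2)·(-1.8)) / 4 = 1.2/4 = 0.3
  s[B,B] = ((2.2)·(2.2) + (1.2)·(1.2) + (-0.8)·(-0.8) + (-0.8)·(-0.8) + (-1.8)·(-1.8)) / 4 = 10.8/4 = 2.7
  Sample standard deviations s_i = √(s[i,i]):
  s(A) = √(3.2) = 1.7889
  s(B) = √(2.7) = 1.6432

Step 3 — r_{ij} = s_{ij} / (s_i · s_j):
  r[A,A] = 1 (diagonal).
  r[A,B] = 0.3 / (1.7889 · 1.6432) = 0.3 / 2.9394 = 0.1021
  r[B,B] = 1 (diagonal).

R is symmetric with unit diagonal. Assembling:

R = [[1, 0.1021],
 [0.1021, 1]]


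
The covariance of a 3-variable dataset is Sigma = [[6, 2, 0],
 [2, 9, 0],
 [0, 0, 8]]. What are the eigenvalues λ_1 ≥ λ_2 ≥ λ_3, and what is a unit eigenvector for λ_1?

Step 1 — characteristic polynomial p(λ) = det(λI - Sigma) = λ³ - tr·λ² + c_1·λ - det, where tr = trace, c_1 = sum of the principal 2×2 minors, det = det(Sigma):
  tr = 6 + 9 + 8 = 23,
  c_1 = (6·9 - (2)²) + (6·8 - (0)²) + (9·8 - (0)²) = 50 + 48 + 72 = 170,
  det = 6·(9·8 - (0)²) - (2)·((2)·8 - (0)·(0)) + (0)·((2)·(0) - 9·(0)) = 6·(72) - (2)·(16) + (0)·(0) = 400.
  So p(λ) = λ³ - 23λ² + 170λ - 400.
Step 2 — look for an integer root (rational root theorem: any rational root is an integer divisor of 400). Testing λ = 5:
  p(5) = 125 - 575 + 850 - 400 = 0  ✓
  Dividing out (λ - 5): p(λ) = (λ - 5)(λ² - 18λ + 80).
Step 3 — remaining eigenvalues from the quadratic λ² - 18λ + 80 = 0:
  Δ = 18² - 4·80 = 324 - 320 = 4,  λ = (18 ± √4)/2 = (18 ± 2)/2 = 10 or 8.
  Sorted: λ_1 = 10,  λ_2 = 8,  λ_3 = 5  (check: sum = 23 = tr ✓).

Step 4 — unit eigenvector for λ_1 = 10: v spans the null space of (Sigma - λ_1 I), whose rows are
  r_1 = (-4, 2, 0),  r_2 = (2, -1, 0),  r_3 = (0, 0, -2).
  v is orthogonal to every row, so take v ∝ r_1 × r_3 = ((2)·(-2) - (0)·(0), (0)·(0) - (-4)·(-2), (-4)·(0) - (2)·(0)) = (-4, -8, 0).
  Rescale (divide by 4; multiply by -1 so the first nonzero entry is positive): u = (1, 2, 0).
  ||u|| = √((1)² + (2)² + (0)²) = √(5) ≈ 2.2361,  v_1 = u/||u|| ≈ (0.4472, 0.8944, 0) (||v_1|| = 1).

λ_1 = 10,  λ_2 = 8,  λ_3 = 5;  v_1 ≈ (0.4472, 0.8944, 0)


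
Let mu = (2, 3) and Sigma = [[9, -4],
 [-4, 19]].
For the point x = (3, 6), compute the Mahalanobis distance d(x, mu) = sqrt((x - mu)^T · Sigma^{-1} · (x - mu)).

Step 1 — centre the observation: (x - mu) = (1, 3).

Step 2 — invert Sigma. det(Sigma) = 9·19 - (-4)² = 155.
  Sigma^{-1} = (1/det) · [[d, -b], [-b, a]] = [[0.1226, 0.0258],
 [0.0258, 0.0581]].

Step 3 — form the quadratic (x - mu)^T · Sigma^{-1} · (x - mu):
  Sigma^{-1} · (x - mu) = (0.2, 0.2).
  (x - mu)^T · [Sigma^{-1} · (x - mu)] = (1)·(0.2) + (3)·(0.2) = 0.8.

Step 4 — take square root: d = √(0.8) ≈ 0.8944.

d(x, mu) = √(0.8) ≈ 0.8944


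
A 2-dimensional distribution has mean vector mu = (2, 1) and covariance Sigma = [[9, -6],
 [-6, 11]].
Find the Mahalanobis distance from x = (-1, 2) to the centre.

Step 1 — centre the observation: (x - mu) = (-3, 1).

Step 2 — invert Sigma. det(Sigma) = 9·11 - (-6)² = 63.
  Sigma^{-1} = (1/det) · [[d, -b], [-b, a]] = [[0.1746, 0.0952],
 [0.0952, 0.1429]].

Step 3 — form the quadratic (x - mu)^T · Sigma^{-1} · (x - mu):
  Sigma^{-1} · (x - mu) = (-0.4286, -0.1429).
  (x - mu)^T · [Sigma^{-1} · (x - mu)] = (-3)·(-0.4286) + (1)·(-0.1429) = 1.1429.

Step 4 — take square root: d = √(1.1429) ≈ 1.069.

d(x, mu) = √(1.1429) ≈ 1.069


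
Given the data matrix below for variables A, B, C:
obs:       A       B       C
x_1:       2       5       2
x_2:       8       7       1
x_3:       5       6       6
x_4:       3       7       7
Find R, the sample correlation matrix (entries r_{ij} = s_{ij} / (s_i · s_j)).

Step 1 — column means:
  mean(A) = (2 + 8 + 5 + 3) / 4 = 18/4 = 4.5
  mean(B) = (5 + 7 + 6 + 7) / 4 = 25/4 = 6.25
  mean(C) = (2 + 1 + 6 + 7) / 4 = 16/4 = 4

Step 2 — sample variances and covariances s[i,j] = (1/(n-1)) · Σ_k (x_{k,i} - mean_i) · (x_{k,j} - mean_j), with n-1 = 3:
  s[A,A] = ((-2.5)·(-2.5) + (3.5)·(3.5) + (0.5)·(0.5) + (-1.5)·(-1.5)) / 3 = 21/3 = 7
  s[A,B] = ((-2.5)·(-1.25) + (3.5)·(0.75) + (0.5)·(-0.25) + (-1.5)·(0.75)) / 3 = 4.5/3 = 1.5
  s[A,C] = ((-2.5)·(-2) + (3.5)·(-3) + (0.5)·(2) + (-1.5)·(3)) / 3 = -9/3 = -3
  s[B,B] = ((-1.25)·(-1.25) + (0.75)·(0.75) + (-0.25)·(-0.25) + (0.75)·(0.75)) / 3 = 2.75/3 = 0.9167
  s[B,C] = ((-1.25)·(-2) + (0.75)·(-3) + (-0.25)·(2) + (0.75)·(3)) / 3 = 2/3 = 0.6667
  s[C,C] = ((-2)·(-2) + (-3)·(-3) + (2)·(2) + (3)·(3)) / 3 = 26/3 = 8.6667
  Sample standard deviations s_i = √(s[i,i]):
  s(A) = √(7) = 2.6458
  s(B) = √(0.9167) = 0.9574
  s(C) = √(8.6667) = 2.9439

Step 3 — r_{ij} = s_{ij} / (s_i · s_j):
  r[A,A] = 1 (diagonal).
  r[A,B] = 1.5 / (2.6458 · 0.9574) = 1.5 / 2.5331 = 0.5922
  r[A,C] = -3 / (2.6458 · 2.9439) = -3 / 7.7889 = -0.3852
  r[B,B] = 1 (diagonal).
  r[B,C] = 0.6667 / (0.9574 · 2.9439) = 0.6667 / 2.8186 = 0.2365
  r[C,C] = 1 (diagonal).

R is symmetric with unit diagonal. Assembling:

R = [[1, 0.5922, -0.3852],
 [0.5922, 1, 0.2365],
 [-0.3852, 0.2365, 1]]


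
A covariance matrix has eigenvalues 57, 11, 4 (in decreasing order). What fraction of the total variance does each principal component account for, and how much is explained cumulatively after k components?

Step 1 — total variance = trace(Sigma) = Σ λ_i = 57 + 11 + 4 = 72.

Step 2 — fraction explained by component i = λ_i / Σ λ:
  PC1: 57/72 = 0.7917
  PC2: 11/72 = 0.1528
  PC3: 4/72 = 0.0556

Step 3 — cumulative fraction after k components = (λ_1 + ... + λ_k) / Σ λ:
  k = 1: 57/72 = 0.7917
  k = 2: (57 + 11)/72 = 68/72 = 0.9444
  k = 3: (57 + 11 + 4)/72 = 72/72 = 1

Summary (fraction, with percent):

explained: PC1 0.7917 (79.17%), PC2 0.1528 (15.28%), PC3 0.0556 (5.56%);  cumulative: 0.7917, 0.9444, 1


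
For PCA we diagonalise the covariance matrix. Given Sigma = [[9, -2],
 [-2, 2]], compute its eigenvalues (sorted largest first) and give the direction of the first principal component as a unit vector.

Step 1 — characteristic polynomial of 2×2 Sigma:
  det(Sigma - λI) = λ² - trace · λ + det = 0.
  trace = 9 + 2 = 11, det = 9·2 - (-2)² = 14.
Step 2 — discriminant:
  Δ = trace² - 4·det = 121 - 56 = 65.
Step 3 — eigenvalues:
  λ = (trace ± √Δ)/2 = (11 ± 8.0623)/2,
  λ_1 = 9.5311,  λ_2 = 1.4689.

Step 4 — unit eigenvector for λ_1: solve (Sigma - λ_1 I)v = 0. First row:
  (9 - 9.5311)·v_x + (-2)·v_y = 0, i.e. (-0.5311)·v_x + (-2)·v_y = 0,
  so v ∝ (b, λ_1 - a) = (-2, 0.5311); multiply by -1 so the first entry is positive: u = (2, -0.5311).
  ||u|| = √((2)² + (-0.5311)²) = √(4.2821) ≈ 2.0693,
  v_1 = u/||u|| ≈ (0.9665, -0.2567) (||v_1|| = 1).

λ_1 = 9.5311,  λ_2 = 1.4689;  v_1 ≈ (0.9665, -0.2567)


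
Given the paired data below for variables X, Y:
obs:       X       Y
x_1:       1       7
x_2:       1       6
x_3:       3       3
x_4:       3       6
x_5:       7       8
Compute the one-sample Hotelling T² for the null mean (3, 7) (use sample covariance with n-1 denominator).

Step 1 — sample mean vector:
  mean(X) = (1 + 1 + 3 + 3 + 7) / 5 = 15/5 = 3
  mean(Y) = (7 + 6 + 3 + 6 + 8) / 5 = 30/5 = 6
  x̄ = (3, 6),  deviation x̄ - mu_0 = (3, 6) - (3, 7) = (0, -1).

Step 2 — sample covariance matrix, S[i,j] = (1/(n-1)) · Σ_k (x_{k,i} - mean_i) · (x_{k,j} - mean_j), divisor n-1 = 4:
  S[X,X] = ((-2)·(-2) + (-2)·(-2) + (0)·(0) + (0)·(0) + (4)·(4)) / 4 = 24/4 = 6
  S[X,Y] = ((-2)·(1) + (-2)·(0) + (0)·(-3) + (0)·(0) + (4)·(2)) / 4 = 6/4 = 1.5
  S[Y,Y] = ((1)·(1) + (0)·(0) + (-3)·(-3) + (0)·(0) + (2)·(2)) / 4 = 14/4 = 3.5
  S = [[6, 1.5],
 [1.5, 3.5]].

Step 3 — invert S. det(S) = 6·3.5 - (1.5)² = 18.75.
  S^{-1} = (1/det) · [[d, -b], [-b, a]] = [[0.1867, -0.08],
 [-0.08, 0.32]].

Step 4 — quadratic form (x̄ - mu_0)^T · S^{-1} · (x̄ - mu_0):
  S^{-1} · (x̄ - mu_0) = (0.08, -0.32),
  (x̄ - mu_0)^T · [...] = (0)·(0.08) + (-1)·(-0.32) = 0.32.

Step 5 — scale by n: T² = 5 · 0.32 = 1.6.

T² ≈ 1.6


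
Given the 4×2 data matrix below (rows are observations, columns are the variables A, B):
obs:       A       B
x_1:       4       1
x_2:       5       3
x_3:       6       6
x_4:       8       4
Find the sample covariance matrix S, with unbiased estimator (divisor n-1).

Step 1 — column means:
  mean(A) = (4 + 5 + 6 + 8) / 4 = 23/4 = 5.75
  mean(B) = (1 + 3 + 6 + 4) / 4 = 14/4 = 3.5

Step 2 — sample covariance S[i,j] = (1/(n-1)) · Σ_k (x_{k,i} - mean_i) · (x_{k,j} - mean_j), with n-1 = 3.
  S[A,A] = ((-1.75)·(-1.75) + (-0.75)·(-0.75) + (0.25)·(0.25) + (2.25)·(2.25)) / 3 = 8.75/3 = 2.9167
  S[A,B] = ((-1.75)·(-2.5) + (-0.75)·(-0.5) + (0.25)·(2.5) + (2.25)·(0.5)) / 3 = 6.5/3 = 2.1667
  S[B,B] = ((-2.5)·(-2.5) + (-0.5)·(-0.5) + (2.5)·(2.5) + (0.5)·(0.5)) / 3 = 13/3 = 4.3333

S is symmetric (S[j,i] = S[i,j]). Assembling:

S = [[2.9167, 2.1667],
 [2.1667, 4.3333]]


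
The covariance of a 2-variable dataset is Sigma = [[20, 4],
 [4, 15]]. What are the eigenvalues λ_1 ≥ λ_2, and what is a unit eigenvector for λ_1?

Step 1 — characteristic polynomial of 2×2 Sigma:
  det(Sigma - λI) = λ² - trace · λ + det = 0.
  trace = 20 + 15 = 35, det = 20·15 - (4)² = 284.
Step 2 — discriminant:
  Δ = trace² - 4·det = 1225 - 1136 = 89.
Step 3 — eigenvalues:
  λ = (trace ± √Δ)/2 = (35 ± 9.434)/2,
  λ_1 = 22.217,  λ_2 = 12.783.

Step 4 — unit eigenvector for λ_1: solve (Sigma - λ_1 I)v = 0. First row:
  (20 - 22.217)·v_x + (4)·v_y = 0, i.e. (-2.217)·v_x + (4)·v_y = 0,
  so v ∝ (b, λ_1 - a) = (4, 2.217) = u.
  ||u|| = √((4)² + (2.217)²) = √(20.915) ≈ 4.5733,
  v_1 = u/||u|| ≈ (0.8746, 0.4848) (||v_1|| = 1).

λ_1 = 22.217,  λ_2 = 12.783;  v_1 ≈ (0.8746, 0.4848)


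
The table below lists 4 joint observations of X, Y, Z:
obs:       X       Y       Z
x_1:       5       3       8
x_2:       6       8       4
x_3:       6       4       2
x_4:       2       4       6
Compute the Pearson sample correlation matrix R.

Step 1 — column means:
  mean(X) = (5 + 6 + 6 + 2) / 4 = 19/4 = 4.75
  mean(Y) = (3 + 8 + 4 + 4) / 4 = 19/4 = 4.75
  mean(Z) = (8 + 4 + 2 + 6) / 4 = 20/4 = 5

Step 2 — sample variances and covariances s[i,j] = (1/(n-1)) · Σ_k (x_{k,i} - mean_i) · (x_{k,j} - mean_j), with n-1 = 3:
  s[X,X] = ((0.25)·(0.25) + (1.25)·(1.25) + (1.25)·(1.25) + (-2.75)·(-2.75)) / 3 = 10.75/3 = 3.5833
  s[X,Y] = ((0.25)·(-1.75) + (1.25)·(3.25) + (1.25)·(-0.75) + (-2.75)·(-0.75)) / 3 = 4.75/3 = 1.5833
  s[X,Z] = ((0.25)·(3) + (1.25)·(-1) + (1.25)·(-3) + (-2.75)·(1)) / 3 = -7/3 = -2.3333
  s[Y,Y] = ((-1.75)·(-1.75) + (3.25)·(3.25) + (-0.75)·(-0.75) + (-0.75)·(-0.75)) / 3 = 14.75/3 = 4.9167
  s[Y,Z] = ((-1.75)·(3) + (3.25)·(-1) + (-0.75)·(-3) + (-0.75)·(1)) / 3 = -7/3 = -2.3333
  s[Z,Z] = ((3)·(3) + (-1)·(-1) + (-3)·(-3) + (1)·(1)) / 3 = 20/3 = 6.6667
  Sample standard deviations s_i = √(s[i,i]):
  s(X) = √(3.5833) = 1.893
  s(Y) = √(4.9167) = 2.2174
  s(Z) = √(6.6667) = 2.582

Step 3 — r_{ij} = s_{ij} / (s_i · s_j):
  r[X,X] = 1 (diagonal).
  r[X,Y] = 1.5833 / (1.893 · 2.2174) = 1.5833 / 4.1974 = 0.3772
  r[X,Z] = -2.3333 / (1.893 · 2.582) = -2.3333 / 4.8876 = -0.4774
  r[Y,Y] = 1 (diagonal).
  r[Y,Z] = -2.3333 / (2.2174 · 2.582) = -2.3333 / 5.7252 = -0.4076
  r[Z,Z] = 1 (diagonal).

R is symmetric with unit diagonal. Assembling:

R = [[1, 0.3772, -0.4774],
 [0.3772, 1, -0.4076],
 [-0.4774, -0.4076, 1]]


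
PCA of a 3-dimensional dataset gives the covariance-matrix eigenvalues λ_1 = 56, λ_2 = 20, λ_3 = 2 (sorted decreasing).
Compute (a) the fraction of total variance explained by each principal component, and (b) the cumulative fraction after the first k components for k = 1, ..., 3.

Step 1 — total variance = trace(Sigma) = Σ λ_i = 56 + 20 + 2 = 78.

Step 2 — fraction explained by component i = λ_i / Σ λ:
  PC1: 56/78 = 0.7179
  PC2: 20/78 = 0.2564
  PC3: 2/78 = 0.0256

Step 3 — cumulative fraction after k components = (λ_1 + ... + λ_k) / Σ λ:
  k = 1: 56/78 = 0.7179
  k = 2: (56 + 20)/78 = 76/78 = 0.9744
  k = 3: (56 + 20 + 2)/78 = 78/78 = 1

Summary (fraction, with percent):

explained: PC1 0.7179 (71.79%), PC2 0.2564 (25.64%), PC3 0.0256 (2.56%);  cumulative: 0.7179, 0.9744, 1


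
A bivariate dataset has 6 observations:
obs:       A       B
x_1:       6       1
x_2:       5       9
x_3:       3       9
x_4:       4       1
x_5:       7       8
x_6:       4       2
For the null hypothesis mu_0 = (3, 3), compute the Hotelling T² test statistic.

Step 1 — sample mean vector:
  mean(A) = (6 + 5 + 3 + 4 + 7 + 4) / 6 = 29/6 = 4.8333
  mean(B) = (1 + 9 + 9 + 1 + 8 + 2) / 6 = 30/6 = 5
  x̄ = (4.8333, 5),  deviation x̄ - mu_0 = (4.8333, 5) - (3, 3) = (1.8333, 2).

Step 2 — sample covariance matrix, S[i,j] = (1/(n-1)) · Σ_k (x_{k,i} - mean_i) · (x_{k,j} - mean_j), divisor n-1 = 5:
  S[A,A] = ((1.1667)·(1.1667) + (0.1667)·(0.1667) + (-1.8333)·(-1.8333) + (-0.8333)·(-0.8333) + (2.1667)·(2.1667) + (-0.8333)·(-0.8333)) / 5 = 10.8333/5 = 2.1667
  S[A,B] = ((1.1667)·(-4) + (0.1667)·(4) + (-1.8333)·(4) + (-0.8333)·(-4) + (2.1667)·(3) + (-0.8333)·(-3)) / 5 = 1/5 = 0.2
  S[B,B] = ((-4)·(-4) + (4)·(4) + (4)·(4) + (-4)·(-4) + (3)·(3) + (-3)·(-3)) / 5 = 82/5 = 16.4
  S = [[2.1667, 0.2],
 [0.2, 16.4]].

Step 3 — invert S. det(S) = 2.1667·16.4 - (0.2)² = 35.4933.
  S^{-1} = (1/det) · [[d, -b], [-b, a]] = [[0.4621, -0.0056],
 [-0.0056, 0.061]].

Step 4 — quadratic form (x̄ - mu_0)^T · S^{-1} · (x̄ - mu_0):
  S^{-1} · (x̄ - mu_0) = (0.8358, 0.1118),
  (x̄ - mu_0)^T · [...] = (1.8333)·(0.8358) + (2)·(0.1118) = 1.7559.

Step 5 — scale by n: T² = 6 · 1.7559 = 10.5353.

T² ≈ 10.5353


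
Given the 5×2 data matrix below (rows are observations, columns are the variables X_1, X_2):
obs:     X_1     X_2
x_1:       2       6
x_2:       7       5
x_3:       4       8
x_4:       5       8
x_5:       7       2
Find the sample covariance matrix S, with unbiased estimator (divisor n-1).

Step 1 — column means:
  mean(X_1) = (2 + 7 + 4 + 5 + 7) / 5 = 25/5 = 5
  mean(X_2) = (6 + 5 + 8 + 8 + 2) / 5 = 29/5 = 5.8

Step 2 — sample covariance S[i,j] = (1/(n-1)) · Σ_k (x_{k,i} - mean_i) · (x_{k,j} - mean_j), with n-1 = 4.
  S[X_1,X_1] = ((-3)·(-3) + (2)·(2) + (-1)·(-1) + (0)·(0) + (2)·(2)) / 4 = 18/4 = 4.5
  S[X_1,X_2] = ((-3)·(0.2) + (2)·(-0.8) + (-1)·(2.2) + (0)·(2.2) + (2)·(-3.8)) / 4 = -12/4 = -3
  S[X_2,X_2] = ((0.2)·(0.2) + (-0.8)·(-0.8) + (2.2)·(2.2) + (2.2)·(2.2) + (-3.8)·(-3.8)) / 4 = 24.8/4 = 6.2

S is symmetric (S[j,i] = S[i,j]). Assembling:

S = [[4.5, -3],
 [-3, 6.2]]


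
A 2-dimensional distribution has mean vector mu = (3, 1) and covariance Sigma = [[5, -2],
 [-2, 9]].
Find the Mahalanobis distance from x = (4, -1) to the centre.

Step 1 — centre the observation: (x - mu) = (1, -2).

Step 2 — invert Sigma. det(Sigma) = 5·9 - (-2)² = 41.
  Sigma^{-1} = (1/det) · [[d, -b], [-b, a]] = [[0.2195, 0.0488],
 [0.0488, 0.122]].

Step 3 — form the quadratic (x - mu)^T · Sigma^{-1} · (x - mu):
  Sigma^{-1} · (x - mu) = (0.122, -0.1951).
  (x - mu)^T · [Sigma^{-1} · (x - mu)] = (1)·(0.122) + (-2)·(-0.1951) = 0.5122.

Step 4 — take square root: d = √(0.5122) ≈ 0.7157.

d(x, mu) = √(0.5122) ≈ 0.7157


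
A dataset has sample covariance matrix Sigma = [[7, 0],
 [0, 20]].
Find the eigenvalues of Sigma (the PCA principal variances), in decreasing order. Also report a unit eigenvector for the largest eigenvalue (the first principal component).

Step 1 — characteristic polynomial of 2×2 Sigma:
  det(Sigma - λI) = λ² - trace · λ + det = 0.
  trace = 7 + 20 = 27, det = 7·20 - (0)² = 140.
Step 2 — discriminant:
  Δ = trace² - 4·det = 729 - 560 = 169.
Step 3 — eigenvalues:
  λ = (trace ± √Δ)/2 = (27 ± 13)/2,
  λ_1 = 20,  λ_2 = 7.

Step 4 — unit eigenvector for λ_1: Sigma is diagonal, so its eigenvectors are the coordinate axes. λ_1 = 20 is the diagonal entry on the second coordinate axis, hence
  v_1 = (0, 1) (||v_1|| = 1).

λ_1 = 20,  λ_2 = 7;  v_1 ≈ (0, 1)


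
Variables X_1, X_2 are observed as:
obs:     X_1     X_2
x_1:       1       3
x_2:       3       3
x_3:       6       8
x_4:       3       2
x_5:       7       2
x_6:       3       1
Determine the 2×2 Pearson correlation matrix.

Step 1 — column means:
  mean(X_1) = (1 + 3 + 6 + 3 + 7 + 3) / 6 = 23/6 = 3.8333
  mean(X_2) = (3 + 3 + 8 + 2 + 2 + 1) / 6 = 19/6 = 3.1667

Step 2 — sample variances and covariances s[i,j] = (1/(n-1)) · Σ_k (x_{k,i} - mean_i) · (x_{k,j} - mean_j), with n-1 = 5:
  s[X_1,X_1] = ((-2.8333)·(-2.8333) + (-0.8333)·(-0.8333) + (2.1667)·(2.1667) + (-0.8333)·(-0.8333) + (3.1667)·(3.1667) + (-0.8333)·(-0.8333)) / 5 = 24.8333/5 = 4.9667
  s[X_1,X_2] = ((-2.8333)·(-0.1667) + (-0.8333)·(-0.1667) + (2.1667)·(4.8333) + (-0.8333)·(-1.1667) + (3.1667)·(-1.1667) + (-0.8333)·(-2.1667)) / 5 = 10.1667/5 = 2.0333
  s[X_2,X_2] = ((-0.1667)·(-0.1667) + (-0.1667)·(-0.1667) + (4.8333)·(4.8333) + (-1.1667)·(-1.1667) + (-1.1667)·(-1.1667) + (-2.1667)·(-2.1667)) / 5 = 30.8333/5 = 6.1667
  Sample standard deviations s_i = √(s[i,i]):
  s(X_1) = √(4.9667) = 2.2286
  s(X_2) = √(6.1667) = 2.4833

Step 3 — r_{ij} = s_{ij} / (s_i · s_j):
  r[X_1,X_1] = 1 (diagonal).
  r[X_1,X_2] = 2.0333 / (2.2286 · 2.4833) = 2.0333 / 5.5342 = 0.3674
  r[X_2,X_2] = 1 (diagonal).

R is symmetric with unit diagonal. Assembling:

R = [[1, 0.3674],
 [0.3674, 1]]


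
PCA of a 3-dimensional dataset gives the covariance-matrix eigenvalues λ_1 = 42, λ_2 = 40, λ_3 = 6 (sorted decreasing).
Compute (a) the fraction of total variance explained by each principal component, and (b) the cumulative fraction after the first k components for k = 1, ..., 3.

Step 1 — total variance = trace(Sigma) = Σ λ_i = 42 + 40 + 6 = 88.

Step 2 — fraction explained by component i = λ_i / Σ λ:
  PC1: 42/88 = 0.4773
  PC2: 40/88 = 0.4545
  PC3: 6/88 = 0.0682

Step 3 — cumulative fraction after k components = (λ_1 + ... + λ_k) / Σ λ:
  k = 1: 42/88 = 0.4773
  k = 2: (42 + 40)/88 = 82/88 = 0.9318
  k = 3: (42 + 40 + 6)/88 = 88/88 = 1

Summary (fraction, with percent):

explained: PC1 0.4773 (47.73%), PC2 0.4545 (45.45%), PC3 0.0682 (6.82%);  cumulative: 0.4773, 0.9318, 1


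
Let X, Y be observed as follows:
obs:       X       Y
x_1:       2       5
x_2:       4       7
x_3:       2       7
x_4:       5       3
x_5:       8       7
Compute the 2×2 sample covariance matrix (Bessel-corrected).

Step 1 — column means:
  mean(X) = (2 + 4 + 2 + 5 + 8) / 5 = 21/5 = 4.2
  mean(Y) = (5 + 7 + 7 + 3 + 7) / 5 = 29/5 = 5.8

Step 2 — sample covariance S[i,j] = (1/(n-1)) · Σ_k (x_{k,i} - mean_i) · (x_{k,j} - mean_j), with n-1 = 4.
  S[X,X] = ((-2.2)·(-2.2) + (-0.2)·(-0.2) + (-2.2)·(-2.2) + (0.8)·(0.8) + (3.8)·(3.8)) / 4 = 24.8/4 = 6.2
  S[X,Y] = ((-2.2)·(-0.8) + (-0.2)·(1.2) + (-2.2)·(1.2) + (0.8)·(-2.8) + (3.8)·(1.2)) / 4 = 1.2/4 = 0.3
  S[Y,Y] = ((-0.8)·(-0.8) + (1.2)·(1.2) + (1.2)·(1.2) + (-2.8)·(-2.8) + (1.2)·(1.2)) / 4 = 12.8/4 = 3.2

S is symmetric (S[j,i] = S[i,j]). Assembling:

S = [[6.2, 0.3],
 [0.3, 3.2]]


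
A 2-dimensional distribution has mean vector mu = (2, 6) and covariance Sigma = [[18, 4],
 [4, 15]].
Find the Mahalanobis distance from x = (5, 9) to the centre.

Step 1 — centre the observation: (x - mu) = (3, 3).

Step 2 — invert Sigma. det(Sigma) = 18·15 - (4)² = 254.
  Sigma^{-1} = (1/det) · [[d, -b], [-b, a]] = [[0.0591, -0.0157],
 [-0.0157, 0.0709]].

Step 3 — form the quadratic (x - mu)^T · Sigma^{-1} · (x - mu):
  Sigma^{-1} · (x - mu) = (0.1299, 0.1654).
  (x - mu)^T · [Sigma^{-1} · (x - mu)] = (3)·(0.1299) + (3)·(0.1654) = 0.8858.

Step 4 — take square root: d = √(0.8858) ≈ 0.9412.

d(x, mu) = √(0.8858) ≈ 0.9412


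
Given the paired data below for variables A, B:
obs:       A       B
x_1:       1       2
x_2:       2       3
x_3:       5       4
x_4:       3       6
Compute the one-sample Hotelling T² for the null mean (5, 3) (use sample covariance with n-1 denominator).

Step 1 — sample mean vector:
  mean(A) = (1 + 2 + 5 + 3) / 4 = 11/4 = 2.75
  mean(B) = (2 + 3 + 4 + 6) / 4 = 15/4 = 3.75
  x̄ = (2.75, 3.75),  deviation x̄ - mu_0 = (2.75, 3.75) - (5, 3) = (-2.25, 0.75).

Step 2 — sample covariance matrix, S[i,j] = (1/(n-1)) · Σ_k (x_{k,i} - mean_i) · (x_{k,j} - mean_j), divisor n-1 = 3:
  S[A,A] = ((-1.75)·(-1.75) + (-0.75)·(-0.75) + (2.25)·(2.25) + (0.25)·(0.25)) / 3 = 8.75/3 = 2.9167
  S[A,B] = ((-1.75)·(-1.75) + (-0.75)·(-0.75) + (2.25)·(0.25) + (0.25)·(2.25)) / 3 = 4.75/3 = 1.5833
  S[B,B] = ((-1.75)·(-1.75) + (-0.75)·(-0.75) + (0.25)·(0.25) + (2.25)·(2.25)) / 3 = 8.75/3 = 2.9167
  S = [[2.9167, 1.5833],
 [1.5833, 2.9167]].

Step 3 — invert S. det(S) = 2.9167·2.9167 - (1.5833)² = 6.
  S^{-1} = (1/det) · [[d, -b], [-b, a]] = [[0.4861, -0.2639],
 [-0.2639, 0.4861]].

Step 4 — quadratic form (x̄ - mu_0)^T · S^{-1} · (x̄ - mu_0):
  S^{-1} · (x̄ - mu_0) = (-1.2917, 0.9583),
  (x̄ - mu_0)^T · [...] = (-2.25)·(-1.2917) + (0.75)·(0.9583) = 3.625.

Step 5 — scale by n: T² = 4 · 3.625 = 14.5.

T² ≈ 14.5


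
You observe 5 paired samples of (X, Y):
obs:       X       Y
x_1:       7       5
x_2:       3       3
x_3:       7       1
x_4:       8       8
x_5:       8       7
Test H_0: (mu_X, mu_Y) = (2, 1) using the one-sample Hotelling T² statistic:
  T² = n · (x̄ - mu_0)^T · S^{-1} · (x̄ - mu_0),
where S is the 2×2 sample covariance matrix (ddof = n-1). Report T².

Step 1 — sample mean vector:
  mean(X) = (7 + 3 + 7 + 8 + 8) / 5 = 33/5 = 6.6
  mean(Y) = (5 + 3 + 1 + 8 + 7) / 5 = 24/5 = 4.8
  x̄ = (6.6, 4.8),  deviation x̄ - mu_0 = (6.6, 4.8) - (2, 1) = (4.6, 3.8).

Step 2 — sample covariance matrix, S[i,j] = (1/(n-1)) · Σ_k (x_{k,i} - mean_i) · (x_{k,j} - mean_j), divisor n-1 = 4:
  S[X,X] = ((0.4)·(0.4) + (-3.6)·(-3.6) + (0.4)·(0.4) + (1.4)·(1.4) + (1.4)·(1.4)) / 4 = 17.2/4 = 4.3
  S[X,Y] = ((0.4)·(0.2) + (-3.6)·(-1.8) + (0.4)·(-3.8) + (1.4)·(3.2) + (1.4)·(2.2)) / 4 = 12.6/4 = 3.15
  S[Y,Y] = ((0.2)·(0.2) + (-1.8)·(-1.8) + (-3.8)·(-3.8) + (3.2)·(3.2) + (2.2)·(2.2)) / 4 = 32.8/4 = 8.2
  S = [[4.3, 3.15],
 [3.15, 8.2]].

Step 3 — invert S. det(S) = 4.3·8.2 - (3.15)² = 25.3375.
  S^{-1} = (1/det) · [[d, -b], [-b, a]] = [[0.3236, -0.1243],
 [-0.1243, 0.1697]].

Step 4 — quadratic form (x̄ - mu_0)^T · S^{-1} · (x̄ - mu_0):
  S^{-1} · (x̄ - mu_0) = (1.0163, 0.073),
  (x̄ - mu_0)^T · [...] = (4.6)·(1.0163) + (3.8)·(0.073) = 4.9523.

Step 5 — scale by n: T² = 5 · 4.9523 = 24.7617.

T² ≈ 24.7617


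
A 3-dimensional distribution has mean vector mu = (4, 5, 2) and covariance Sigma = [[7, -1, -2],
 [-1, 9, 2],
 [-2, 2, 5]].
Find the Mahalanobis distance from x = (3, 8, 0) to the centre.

Step 1 — centre the observation: (x - mu) = (-1, 3, -2).

Step 2 — invert Sigma (cofactor / det for 3×3, or solve directly):
  Sigma^{-1} = [[0.1614, 0.0039, 0.063],
 [0.0039, 0.122, -0.0472],
 [0.063, -0.0472, 0.2441]].

Step 3 — form the quadratic (x - mu)^T · Sigma^{-1} · (x - mu):
  Sigma^{-1} · (x - mu) = (-0.2756, 0.4567, -0.6929).
  (x - mu)^T · [Sigma^{-1} · (x - mu)] = (-1)·(-0.2756) + (3)·(0.4567) + (-2)·(-0.6929) = 3.0315.

Step 4 — take square root: d = √(3.0315) ≈ 1.7411.

d(x, mu) = √(3.0315) ≈ 1.7411


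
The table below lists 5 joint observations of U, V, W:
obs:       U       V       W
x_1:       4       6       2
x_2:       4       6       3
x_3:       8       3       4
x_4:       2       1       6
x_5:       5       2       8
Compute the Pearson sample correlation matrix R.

Step 1 — column means:
  mean(U) = (4 + 4 + 8 + 2 + 5) / 5 = 23/5 = 4.6
  mean(V) = (6 + 6 + 3 + 1 + 2) / 5 = 18/5 = 3.6
  mean(W) = (2 + 3 + 4 + 6 + 8) / 5 = 23/5 = 4.6

Step 2 — sample variances and covariances s[i,j] = (1/(n-1)) · Σ_k (x_{k,i} - mean_i) · (x_{k,j} - mean_j), with n-1 = 4:
  s[U,U] = ((-0.6)·(-0.6) + (-0.6)·(-0.6) + (3.4)·(3.4) + (-2.6)·(-2.6) + (0.4)·(0.4)) / 4 = 19.2/4 = 4.8
  s[U,V] = ((-0.6)·(2.4) + (-0.6)·(2.4) + (3.4)·(-0.6) + (-2.6)·(-2.6) + (0.4)·(-1.6)) / 4 = 1.2/4 = 0.3
  s[U,W] = ((-0.6)·(-2.6) + (-0.6)·(-1.6) + (3.4)·(-0.6) + (-2.6)·(1.4) + (0.4)·(3.4)) / 4 = -1.8/4 = -0.45
  s[V,V] = ((2.4)·(2.4) + (2.4)·(2.4) + (-0.6)·(-0.6) + (-2.6)·(-2.6) + (-1.6)·(-1.6)) / 4 = 21.2/4 = 5.3
  s[V,W] = ((2.4)·(-2.6) + (2.4)·(-1.6) + (-0.6)·(-0.6) + (-2.6)·(1.4) + (-1.6)·(3.4)) / 4 = -18.8/4 = -4.7
  s[W,W] = ((-2.6)·(-2.6) + (-1.6)·(-1.6) + (-0.6)·(-0.6) + (1.4)·(1.4) + (3.4)·(3.4)) / 4 = 23.2/4 = 5.8
  Sample standard deviations s_i = √(s[i,i]):
  s(U) = √(4.8) = 2.1909
  s(V) = √(5.3) = 2.3022
  s(W) = √(5.8) = 2.4083

Step 3 — r_{ij} = s_{ij} / (s_i · s_j):
  r[U,U] = 1 (diagonal).
  r[U,V] = 0.3 / (2.1909 · 2.3022) = 0.3 / 5.0438 = 0.0595
  r[U,W] = -0.45 / (2.1909 · 2.4083) = -0.45 / 5.2764 = -0.0853
  r[V,V] = 1 (diagonal).
  r[V,W] = -4.7 / (2.3022 · 2.4083) = -4.7 / 5.5444 = -0.8477
  r[W,W] = 1 (diagonal).

R is symmetric with unit diagonal. Assembling:

R = [[1, 0.0595, -0.0853],
 [0.0595, 1, -0.8477],
 [-0.0853, -0.8477, 1]]


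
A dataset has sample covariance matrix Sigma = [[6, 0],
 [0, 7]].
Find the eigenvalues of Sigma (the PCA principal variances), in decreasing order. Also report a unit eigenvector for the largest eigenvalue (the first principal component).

Step 1 — characteristic polynomial of 2×2 Sigma:
  det(Sigma - λI) = λ² - trace · λ + det = 0.
  trace = 6 + 7 = 13, det = 6·7 - (0)² = 42.
Step 2 — discriminant:
  Δ = trace² - 4·det = 169 - 168 = 1.
Step 3 — eigenvalues:
  λ = (trace ± √Δ)/2 = (13 ± 1)/2,
  λ_1 = 7,  λ_2 = 6.

Step 4 — unit eigenvector for λ_1: Sigma is diagonal, so its eigenvectors are the coordinate axes. λ_1 = 7 is the diagonal entry on the second coordinate axis, hence
  v_1 = (0, 1) (||v_1|| = 1).

λ_1 = 7,  λ_2 = 6;  v_1 ≈ (0, 1)


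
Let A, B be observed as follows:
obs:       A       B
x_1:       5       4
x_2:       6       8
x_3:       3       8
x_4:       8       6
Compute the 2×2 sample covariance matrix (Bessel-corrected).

Step 1 — column means:
  mean(A) = (5 + 6 + 3 + 8) / 4 = 22/4 = 5.5
  mean(B) = (4 + 8 + 8 + 6) / 4 = 26/4 = 6.5

Step 2 — sample covariance S[i,j] = (1/(n-1)) · Σ_k (x_{k,i} - mean_i) · (x_{k,j} - mean_j), with n-1 = 3.
  S[A,A] = ((-0.5)·(-0.5) + (0.5)·(0.5) + (-2.5)·(-2.5) + (2.5)·(2.5)) / 3 = 13/3 = 4.3333
  S[A,B] = ((-0.5)·(-2.5) + (0.5)·(1.5) + (-2.5)·(1.5) + (2.5)·(-0.5)) / 3 = -3/3 = -1
  S[B,B] = ((-2.5)·(-2.5) + (1.5)·(1.5) + (1.5)·(1.5) + (-0.5)·(-0.5)) / 3 = 11/3 = 3.6667

S is symmetric (S[j,i] = S[i,j]). Assembling:

S = [[4.3333, -1],
 [-1, 3.6667]]
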